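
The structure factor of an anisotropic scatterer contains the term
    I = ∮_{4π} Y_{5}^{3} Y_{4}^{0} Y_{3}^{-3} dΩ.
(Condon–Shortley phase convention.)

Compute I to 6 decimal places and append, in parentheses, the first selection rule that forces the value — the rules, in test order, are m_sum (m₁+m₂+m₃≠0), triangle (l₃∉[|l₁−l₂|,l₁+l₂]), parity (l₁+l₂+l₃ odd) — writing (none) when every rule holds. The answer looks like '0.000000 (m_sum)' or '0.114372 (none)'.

0.196280 (none)

Checks pass: Σm=0; 12 even; l₃=3∈[1,9].
(2·5+1)(2·4+1)(2·3+1) = 693
Δ: 6! 4! 2! / 13! → 1/180180
sum: t=2:+1/576 t=3:−1/144 t=4:+1/576 = -1/288
3j²(5 4 3; 0 0 0) = Δ·Π!·Σ² = 20/1001  (sign +1)
sum: t=2:+1/2304 = 1/2304
3j²(5 4 3; 3 0 -3) = Δ·Π!·Σ² = 5/143  (sign +1)
combine: 4πI² = 693·20/1001·5/143 = 900/1859
take √, sign +1: I = 0.19628026
No selection rule forces the value: the integral is nonzero (none).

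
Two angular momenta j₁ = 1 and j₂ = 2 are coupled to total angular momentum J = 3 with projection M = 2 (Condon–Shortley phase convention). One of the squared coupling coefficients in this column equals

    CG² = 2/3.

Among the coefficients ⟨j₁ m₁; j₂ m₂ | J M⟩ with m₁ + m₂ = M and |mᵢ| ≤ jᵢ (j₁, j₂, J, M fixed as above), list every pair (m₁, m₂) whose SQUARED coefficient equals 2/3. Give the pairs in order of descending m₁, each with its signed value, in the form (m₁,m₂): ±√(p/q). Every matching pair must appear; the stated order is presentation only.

Admissible pairs with m₁+m₂ = M = 2: (0,2), (1,1)
  (m₁,m₂)=(1,1): CG² = 2/3, CG = +√(2/3)   ← matches the target
  (m₁,m₂)=(0,2): CG² = 1/3, CG = +√(1/3)
Pairs with CG² = 2/3: (1,1): +√(2/3)

(1,1): +√(2/3)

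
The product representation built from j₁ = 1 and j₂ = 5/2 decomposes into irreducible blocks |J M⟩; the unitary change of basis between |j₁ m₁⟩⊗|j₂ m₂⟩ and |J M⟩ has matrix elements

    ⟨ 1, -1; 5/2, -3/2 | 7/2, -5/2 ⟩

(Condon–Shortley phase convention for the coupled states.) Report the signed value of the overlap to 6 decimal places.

√[8·0!2!5!/8! · 0!2!1!4!1!6!] = √(11520/7)
  +(−1)^0/∏(0,0,2,1,0,4)! = 1/48  (running 1/48)
⟨..|..⟩ = √(11520/7)·(1/48) = +0.845154

+√(5/7) ≈ +0.845154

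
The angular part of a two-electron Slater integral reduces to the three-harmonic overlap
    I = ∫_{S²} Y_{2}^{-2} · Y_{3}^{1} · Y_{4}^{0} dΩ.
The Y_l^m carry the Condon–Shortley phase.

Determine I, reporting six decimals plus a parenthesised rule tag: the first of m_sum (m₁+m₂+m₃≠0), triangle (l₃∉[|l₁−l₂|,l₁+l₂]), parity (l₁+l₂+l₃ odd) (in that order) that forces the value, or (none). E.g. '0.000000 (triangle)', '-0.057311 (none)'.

m-sum = -2 + 1 + 0 = -1 ≠ 0 ⇒ I = 0

0.000000 (m_sum)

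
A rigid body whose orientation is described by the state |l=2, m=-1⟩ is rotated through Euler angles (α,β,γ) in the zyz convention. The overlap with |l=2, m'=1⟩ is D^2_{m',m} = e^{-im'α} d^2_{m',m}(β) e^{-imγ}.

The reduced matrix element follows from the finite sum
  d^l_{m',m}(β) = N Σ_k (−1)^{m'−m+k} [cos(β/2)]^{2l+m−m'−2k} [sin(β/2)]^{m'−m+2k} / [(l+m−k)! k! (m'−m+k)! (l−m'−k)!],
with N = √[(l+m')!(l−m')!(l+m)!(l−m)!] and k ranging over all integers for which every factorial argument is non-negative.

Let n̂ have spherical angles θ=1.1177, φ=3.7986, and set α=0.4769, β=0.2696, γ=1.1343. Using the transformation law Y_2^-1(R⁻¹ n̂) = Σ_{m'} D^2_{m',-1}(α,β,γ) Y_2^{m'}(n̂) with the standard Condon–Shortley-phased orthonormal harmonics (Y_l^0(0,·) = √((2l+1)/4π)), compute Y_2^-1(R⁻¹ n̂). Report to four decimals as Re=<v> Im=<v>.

Re=-0.0800 Im=-0.1166

Need the full column D^2_{m',-1} for m'=−2..2 at α=0.4769, β=0.2696, γ=1.1343.
cos(β/2)=0.990928, sin(β/2)=0.134392
d^2_{-2,-1}: single k=1 term ⇒ +0.261535;  D = -0.129339+0.227315i
d^2_{-1,-1}: k∈[0..1] ⇒ +0.964204 -0.053205 = +0.910999;  D = -0.036798+0.910255i
d^2_{0,-1}: k∈[0..1] ⇒ -0.320314 +0.005892 = -0.314422;  D = -0.132927-0.284942i
d^2_{1,-1}: k∈[0..1] ⇒ +0.053205 -0.000326 = +0.052879;  D = +0.041858+0.032312i
d^2_{2,-1}: single k=0 term ⇒ -0.004811;  D = -0.004732-0.000864i
Y_2^{m'}(θ=1.1177,φ=3.7986) and Σ D·Y over m':
  (-0.1293+0.2273i)·(+0.0793-0.3020i)  (-0.0368+0.9103i)·(-0.2408+0.1857i)  (-0.1329-0.2849i)·(-0.1341+0.0000i)  (+0.0419+0.0323i)·(+0.2408+0.1857i)  (-0.0047-0.0009i)·(+0.0793+0.3020i)
Y_2^-1(R⁻¹ n̂) = -0.079998-0.116639i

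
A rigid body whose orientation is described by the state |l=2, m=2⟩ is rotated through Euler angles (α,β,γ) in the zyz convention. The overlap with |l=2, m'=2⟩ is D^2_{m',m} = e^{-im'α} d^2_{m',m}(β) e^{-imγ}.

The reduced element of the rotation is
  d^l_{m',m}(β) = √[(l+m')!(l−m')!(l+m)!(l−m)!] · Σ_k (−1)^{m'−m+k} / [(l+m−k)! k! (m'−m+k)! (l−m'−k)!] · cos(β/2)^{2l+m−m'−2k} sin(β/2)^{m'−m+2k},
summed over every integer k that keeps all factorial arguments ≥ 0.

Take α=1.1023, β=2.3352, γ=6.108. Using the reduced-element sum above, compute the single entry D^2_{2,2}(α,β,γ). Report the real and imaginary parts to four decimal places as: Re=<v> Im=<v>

Re=-0.0066 Im=-0.0228

Split into d^2_{2,2}(β=2.3352) × two z-phases.
With c≡cos(β/2)=0.392360 and s≡sin(β/2)=0.919812, N=[24·1·24·1]^{1/2}=24.000000
Admissible k: 0..0 (factorial args all ≥0)
  k=0: (−1)^0·24.0000/(24)·0.3924^4·0.9198^0 = +0.023700
d^2_{2,2}(2.3352) = +0.023700
Attach z-rotation phases: D = e^{-i(2)(1.1023)}·(+0.023700)·e^{-i(2)(6.1080)} = -0.006628-0.022754i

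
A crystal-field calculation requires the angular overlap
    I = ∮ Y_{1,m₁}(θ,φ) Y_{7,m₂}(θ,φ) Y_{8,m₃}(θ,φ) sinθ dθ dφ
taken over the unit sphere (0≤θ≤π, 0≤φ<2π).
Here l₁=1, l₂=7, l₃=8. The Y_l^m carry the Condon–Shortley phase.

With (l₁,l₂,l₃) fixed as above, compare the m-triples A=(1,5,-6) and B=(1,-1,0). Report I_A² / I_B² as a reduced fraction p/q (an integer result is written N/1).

Shared (l₁,l₂,l₃)=(1,7,8): N and (l;000)² cancel in I_A²/I_B².
A: Δ = 0!·2!·14!/17! = 1/2040; Racah Σ t=0..0: t=0:+1/1916006400 = 1/1916006400; ⇒ 3j(1 7 8; 1 5 -6)² = 91/2040, sgn +1
B: Δ = 0!·2!·14!/17! = 1/2040; Racah Σ t=0..0: t=0:+1/58060800 = 1/58060800; ⇒ 3j(1 7 8; 1 -1 0)² = 7/510, sgn +1
I_A²/I_B² = (91/2040)/(7/510) = 13/4

13/4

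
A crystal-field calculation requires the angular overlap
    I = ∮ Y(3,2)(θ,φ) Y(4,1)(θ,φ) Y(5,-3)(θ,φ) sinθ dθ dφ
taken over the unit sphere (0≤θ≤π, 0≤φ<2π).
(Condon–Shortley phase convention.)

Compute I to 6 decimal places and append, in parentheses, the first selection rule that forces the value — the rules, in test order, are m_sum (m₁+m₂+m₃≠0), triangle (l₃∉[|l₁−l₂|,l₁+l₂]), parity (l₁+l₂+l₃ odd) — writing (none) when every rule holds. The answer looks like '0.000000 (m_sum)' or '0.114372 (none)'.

Checks pass: Σm=0; 12 even; l₃=5∈[1,7].
(2·3+1)(2·4+1)(2·5+1) = 693
Δ: 2! 4! 6! / 13! → 1/180180
sum: t=0:+1/576 t=1:−1/144 t=2:+1/576 = -1/288
3j²(3 4 5; 0 0 0) = Δ·Π!·Σ² = 20/1001  (sign +1)
sum: t=0:+1/1440 t=1:−1/1152 = -1/5760
3j²(3 4 5; 2 1 -3) = Δ·Π!·Σ² = 1/858  (sign -1)
combine: 4πI² = 693·20/1001·1/858 = 30/1859
take √, sign -1: I = -0.03583571
No selection rule forces the value: the integral is nonzero (none).

-0.035836 (none)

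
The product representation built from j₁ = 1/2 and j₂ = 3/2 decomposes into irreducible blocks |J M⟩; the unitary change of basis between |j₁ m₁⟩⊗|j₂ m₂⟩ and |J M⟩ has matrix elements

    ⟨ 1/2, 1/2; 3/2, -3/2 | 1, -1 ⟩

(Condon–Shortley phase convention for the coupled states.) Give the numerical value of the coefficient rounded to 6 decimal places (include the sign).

+0.866025

triangle: 1!*0!*2!/4! = 2/24
(j±m)!: 1!*0!*0!*3!*0!*2! = 12
prefactor² = (2J+1)*Δ*N² = 3
  k=0: +1/(0!*1!*0!*0!*0!*2!) = 1/2
Σ = 1/2  ⇒  CG² = 3*(1/2)² = 3/4
CG = +√(3/4) = +0.866025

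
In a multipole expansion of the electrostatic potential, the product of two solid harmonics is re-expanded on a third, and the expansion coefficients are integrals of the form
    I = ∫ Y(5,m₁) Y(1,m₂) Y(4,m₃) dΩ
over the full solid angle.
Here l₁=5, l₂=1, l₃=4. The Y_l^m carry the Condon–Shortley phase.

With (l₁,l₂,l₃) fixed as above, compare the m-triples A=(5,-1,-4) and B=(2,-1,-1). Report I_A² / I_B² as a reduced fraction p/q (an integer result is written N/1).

15/7

Shared (l₁,l₂,l₃)=(5,1,4): N and (l;000)² cancel in I_A²/I_B².
A: Δ = 2!·8!·0!/11! = 1/495; Racah Σ t=0..0: t=0:+1/80640 = 1/80640; ⇒ 3j(5 1 4; 5 -1 -4)² = 1/11, sgn +1
B: Δ = 2!·8!·0!/11! = 1/495; Racah Σ t=0..0: t=0:+1/1440 = 1/1440; ⇒ 3j(5 1 4; 2 -1 -1)² = 7/165, sgn -1
I_A²/I_B² = (1/11)/(7/165) = 15/7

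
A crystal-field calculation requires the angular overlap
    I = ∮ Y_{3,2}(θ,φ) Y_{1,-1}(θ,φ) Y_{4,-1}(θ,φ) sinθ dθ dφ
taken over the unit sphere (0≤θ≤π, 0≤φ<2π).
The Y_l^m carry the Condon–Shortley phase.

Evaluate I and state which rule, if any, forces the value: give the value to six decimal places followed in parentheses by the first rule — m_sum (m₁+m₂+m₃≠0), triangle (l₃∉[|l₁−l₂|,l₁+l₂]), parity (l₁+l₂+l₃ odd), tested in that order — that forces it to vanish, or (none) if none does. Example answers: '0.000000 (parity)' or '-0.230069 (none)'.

-0.106622 (none)

Checks pass: Σm=0; 8 even; l₃=4∈[2,4].
(2·3+1)(2·1+1)(2·4+1) = 189
Δ: 0! 6! 2! / 9! → 1/252
sum: t=0:+1/36 = 1/36
3j²(3 1 4; 0 0 0) = Δ·Π!·Σ² = 4/63  (sign +1)
sum: t=0:+1/240 = 1/240
3j²(3 1 4; 2 -1 -1) = Δ·Π!·Σ² = 1/84  (sign -1)
combine: 4πI² = 189·4/63·1/84 = 1/7
take √, sign -1: I = -0.10662181
No selection rule forces the value: the integral is nonzero (none).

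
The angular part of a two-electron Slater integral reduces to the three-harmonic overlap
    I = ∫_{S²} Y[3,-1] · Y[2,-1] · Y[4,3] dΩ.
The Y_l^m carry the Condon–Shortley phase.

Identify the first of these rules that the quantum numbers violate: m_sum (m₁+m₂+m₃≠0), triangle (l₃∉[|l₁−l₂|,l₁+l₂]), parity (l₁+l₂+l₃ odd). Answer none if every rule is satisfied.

m_sum

m₁+m₂+m₃ = -1 − 1 + 3 = 1  ✗
triangle: |3−2|=1 ≤ l₃=4 ≤ 3+2=5
parity: l₁+l₂+l₃ = 9 is odd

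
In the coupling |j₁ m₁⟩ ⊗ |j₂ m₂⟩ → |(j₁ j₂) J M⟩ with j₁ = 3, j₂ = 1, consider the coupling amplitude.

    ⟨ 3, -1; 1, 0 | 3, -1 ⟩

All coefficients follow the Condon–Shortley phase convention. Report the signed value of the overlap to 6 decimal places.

j₁+j₂−J=1  J+j₁−j₂=5  J−j₁+j₂=1  j₁+j₂+J+1=8
(j₁±m₁, j₂±m₂, J±M) = (2,4,1,1,2,4)
P² = 48
sum k=0..1:
  [0] +1/24 = 1/24
  [1] −1/12 = -1/12
S = -1/24
C² = P²·S² = 1/12 ; C = -0.288675

−√(1/12) ≈ -0.288675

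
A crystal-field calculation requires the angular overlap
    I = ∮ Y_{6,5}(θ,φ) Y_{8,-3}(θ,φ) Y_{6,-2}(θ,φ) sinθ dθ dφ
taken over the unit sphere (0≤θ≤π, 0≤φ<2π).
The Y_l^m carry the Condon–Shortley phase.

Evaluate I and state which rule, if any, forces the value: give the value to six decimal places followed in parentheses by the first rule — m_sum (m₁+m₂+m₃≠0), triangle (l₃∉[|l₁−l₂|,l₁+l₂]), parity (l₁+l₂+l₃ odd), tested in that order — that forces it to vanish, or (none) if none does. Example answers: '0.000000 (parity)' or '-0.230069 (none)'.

Rules hold: Σm=0, L=20 even, 2≤6≤14.
N = 13·17·13 = 2873
Δ = 8!·4!·8!/21! = 1/1309458150
Racah Σ t=2..6: t=2:+1/49766400 t=3:−1/3110400 t=4:+1/1327104 t=5:−1/3110400 t=6:+1/49766400 = 1/6635520
⇒ 3j(6 8 6; 0 0 0)² = 350/46189, sgn +1
Racah Σ t=0..1: t=0:+1/174182400 t=1:−1/69672960 = -1/116121600
⇒ 3j(6 8 6; 5 -3 -2)² = 44/4199, sgn -1
4πI² = N·(3j₀)²·(3jₘ)² = 1400/6137
I = -1·√(0.228124/4π) = -0.13473519
No selection rule forces the value: the integral is nonzero (none).

-0.134735 (none)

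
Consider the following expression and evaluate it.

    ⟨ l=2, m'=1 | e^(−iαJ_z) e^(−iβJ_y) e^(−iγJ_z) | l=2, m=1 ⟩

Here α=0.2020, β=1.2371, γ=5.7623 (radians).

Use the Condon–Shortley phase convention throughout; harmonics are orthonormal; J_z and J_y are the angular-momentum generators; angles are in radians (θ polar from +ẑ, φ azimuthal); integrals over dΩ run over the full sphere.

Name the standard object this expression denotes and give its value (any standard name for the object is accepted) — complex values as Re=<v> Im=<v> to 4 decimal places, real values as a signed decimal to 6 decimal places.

Wigner D-matrix element, Re=-0.2174 Im=-0.0718

This is a Wigner D-matrix element — the rotation-matrix element ⟨l m'| R(α,β,γ) |l m⟩ in the angular-momentum basis.
D^2_{1,1}(0.2020,1.2371,5.7623) = e^{-i·1·0.2020}·d^2_{1,1}(1.2371)·e^{-i·1·5.7623}. Compute d first:
Half-angle: c=0.814720, s=0.579854. N=√(6·1·6·1)=6.000000
k: max(0,(1)−(1))=0 … min(2+(1),2−(1))=1
  k=0: (−1)^0·6.0000/(6)·0.8147^4·0.5799^0 = +0.440589
  k=1: (−1)^1·6.0000/(2)·0.8147^2·0.5799^2 = -0.669539
d^2_{1,1}(1.2371) = +0.440589 -0.669539 = -0.228950
Attach z-rotation phases: D = e^{-i(1)(0.2020)}·(-0.228950)·e^{-i(1)(5.7623)} = -0.217408-0.071778i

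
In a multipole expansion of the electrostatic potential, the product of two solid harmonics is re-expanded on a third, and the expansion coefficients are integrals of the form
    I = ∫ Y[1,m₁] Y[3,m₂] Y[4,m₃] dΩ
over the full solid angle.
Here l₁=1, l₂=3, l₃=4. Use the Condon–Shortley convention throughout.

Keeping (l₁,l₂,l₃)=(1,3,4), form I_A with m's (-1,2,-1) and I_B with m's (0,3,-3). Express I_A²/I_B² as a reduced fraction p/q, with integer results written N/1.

Same 1,3,4: normalisation and zero-m 3j drop out of the ratio.
A: Δ: 0! 2! 6! / 9! → 1/252; sum: t=0:+1/240 = 1/240; 3j²(1 3 4; -1 2 -1) = Δ·Π!·Σ² = 1/84  (sign -1)
B: Δ: 0! 2! 6! / 9! → 1/252; sum: t=0:+1/720 = 1/720; 3j²(1 3 4; 0 3 -3) = Δ·Π!·Σ² = 1/36  (sign -1)
I_A²/I_B² = (1/84)/(1/36) = 3/7

3/7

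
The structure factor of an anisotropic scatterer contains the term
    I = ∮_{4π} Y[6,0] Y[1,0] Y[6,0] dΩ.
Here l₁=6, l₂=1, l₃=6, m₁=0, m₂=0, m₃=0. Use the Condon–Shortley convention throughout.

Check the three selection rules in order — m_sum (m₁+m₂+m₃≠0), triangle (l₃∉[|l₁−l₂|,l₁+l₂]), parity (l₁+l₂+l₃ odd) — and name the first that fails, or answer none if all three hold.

azimuthal sum: 0 + 0 + 0 = 0  ✓
5 ≤ 6 ≤ 7 (triangle on l)  ✓
L = 6 + 1 + 6 = 13 (odd)  ✗

parity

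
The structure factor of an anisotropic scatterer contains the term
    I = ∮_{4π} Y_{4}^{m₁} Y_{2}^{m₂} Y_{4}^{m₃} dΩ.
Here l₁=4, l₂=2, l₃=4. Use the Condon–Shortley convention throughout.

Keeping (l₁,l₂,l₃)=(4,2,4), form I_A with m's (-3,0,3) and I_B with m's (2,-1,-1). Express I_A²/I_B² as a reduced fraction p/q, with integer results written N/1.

49/243

Shared (l₁,l₂,l₃)=(4,2,4): N and (l;000)² cancel in I_A²/I_B².
A: Δ = 2!·6!·2!/11! = 1/13860; Racah Σ t=1..2: t=1:−1/720 t=2:+1/480 = 1/1440; ⇒ 3j(4 2 4; -3 0 3)² = 7/1980, sgn -1
B: Δ = 2!·6!·2!/11! = 1/13860; Racah Σ t=0..1: t=0:+1/96 t=1:−1/240 = 1/160; ⇒ 3j(4 2 4; 2 -1 -1)² = 27/1540, sgn -1
I_A²/I_B² = (7/1980)/(27/1540) = 49/243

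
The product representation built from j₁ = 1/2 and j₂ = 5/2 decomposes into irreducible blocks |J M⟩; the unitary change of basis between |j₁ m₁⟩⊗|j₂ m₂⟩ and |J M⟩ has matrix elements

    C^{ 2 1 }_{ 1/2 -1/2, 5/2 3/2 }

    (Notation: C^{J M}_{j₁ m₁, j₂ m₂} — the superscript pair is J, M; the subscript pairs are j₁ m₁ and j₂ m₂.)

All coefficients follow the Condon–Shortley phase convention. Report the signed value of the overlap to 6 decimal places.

-0.816497

√[5·1!0!4!/6! · 0!1!4!1!3!1!] = √(24)
  +(−1)^1/∏(1,0,0,3,0,1)! = -1/6  (running -1/6)
⟨..|..⟩ = √(24)·(-1/6) = -0.816497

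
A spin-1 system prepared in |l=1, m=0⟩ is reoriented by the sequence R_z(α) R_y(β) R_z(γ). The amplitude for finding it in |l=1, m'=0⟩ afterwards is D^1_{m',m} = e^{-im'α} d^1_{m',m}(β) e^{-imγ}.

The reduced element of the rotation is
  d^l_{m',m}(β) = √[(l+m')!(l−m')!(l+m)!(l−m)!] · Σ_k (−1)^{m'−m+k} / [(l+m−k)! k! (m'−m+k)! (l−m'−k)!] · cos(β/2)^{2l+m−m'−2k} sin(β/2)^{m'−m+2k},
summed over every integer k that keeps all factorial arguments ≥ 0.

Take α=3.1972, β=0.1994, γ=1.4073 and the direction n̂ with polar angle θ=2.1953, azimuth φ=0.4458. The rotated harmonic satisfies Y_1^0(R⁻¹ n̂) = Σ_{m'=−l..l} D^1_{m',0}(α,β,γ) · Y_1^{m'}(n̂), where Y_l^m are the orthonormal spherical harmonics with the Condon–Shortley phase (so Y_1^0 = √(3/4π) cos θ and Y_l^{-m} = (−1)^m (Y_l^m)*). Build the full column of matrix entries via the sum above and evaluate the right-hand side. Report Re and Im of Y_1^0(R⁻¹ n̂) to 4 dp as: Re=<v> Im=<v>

Need the full column D^1_{m',0} for m'=−1..1 at α=3.1972, β=0.1994, γ=1.4073.
cos(β/2)=0.995034, sin(β/2)=0.099535
d^1_{-1,0}: single k=1 term ⇒ +0.140065;  D = -0.139848-0.007785i
d^1_{0,0}: k∈[0..1] ⇒ +0.990093 -0.009907 = +0.980186;  D = +0.980186+0.000000i
d^1_{1,0}: single k=0 term ⇒ -0.140065;  D = +0.139848-0.007785i
Y_1^{m'}(θ=2.1953,φ=0.4458) and Σ D·Y over m':
  (-0.1398-0.0078i)·(+0.2529-0.1209i)  (+0.9802+0.0000i)·(-0.2857+0.0000i)  (+0.1398-0.0078i)·(-0.2529-0.1209i)
Y_1^0(R⁻¹ n̂) = -0.352637+0.000000i

Re=-0.3526 Im=0.0000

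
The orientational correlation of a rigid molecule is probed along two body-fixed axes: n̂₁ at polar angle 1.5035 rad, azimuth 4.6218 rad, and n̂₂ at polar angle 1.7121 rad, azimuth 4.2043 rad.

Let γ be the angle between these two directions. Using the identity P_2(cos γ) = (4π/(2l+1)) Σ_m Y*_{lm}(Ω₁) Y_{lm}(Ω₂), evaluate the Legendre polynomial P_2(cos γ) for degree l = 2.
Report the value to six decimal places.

Expand P_2 via completeness: Σ_{m} conj(Y_{2,m}) at Ω₁ times Y_{2,m} at Ω₂ —
  [-2]  conj(Y_{2,-2})(Ω₁) = (-0.378234, 0.069287) ; Y_{2,-2}(Ω₂) = (-0.199385, -0.321859) ; Δ = (0.097715, 0.107923)
  [-1]  conj(Y_{2,-1})(Ω₁) = (-0.004689, -0.051620) ; Y_{2,-1}(Ω₂) = (0.052405, -0.094109) ; Δ = (-0.005104, -0.002264)
  [+0]  conj(Y_{2,0})(Ω₁) = (-0.311113, -0.000000) ; Y_{2,0}(Ω₂) = (-0.296625, 0.000000) ; Δ = (0.092284, 0.000000)
  [+1]  conj(Y_{2,1})(Ω₁) = (0.004689, -0.051620) ; Y_{2,1}(Ω₂) = (-0.052405, -0.094109) ; Δ = (-0.005104, 0.002264)
  [+2]  conj(Y_{2,2})(Ω₁) = (-0.378234, -0.069287) ; Y_{2,2}(Ω₂) = (-0.199385, 0.321859) ; Δ = (0.097715, -0.107923)
Σ over m = (0.277506, 0.000000); ×(4π/5) → (0.697449, 0.000000). Real part: 0.697449

0.697449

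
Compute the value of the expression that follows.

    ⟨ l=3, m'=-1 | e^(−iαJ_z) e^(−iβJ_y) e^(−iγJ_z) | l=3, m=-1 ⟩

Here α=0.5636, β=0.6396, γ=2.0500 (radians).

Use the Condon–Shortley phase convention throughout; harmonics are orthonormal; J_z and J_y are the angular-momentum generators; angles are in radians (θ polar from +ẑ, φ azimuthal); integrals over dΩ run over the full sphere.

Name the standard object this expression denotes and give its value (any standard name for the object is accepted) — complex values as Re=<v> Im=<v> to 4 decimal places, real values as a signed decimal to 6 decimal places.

Wigner D-matrix element, Re=-0.1231 Im=0.0718

This is a Wigner D-matrix element — the rotation-matrix element ⟨l m'| R(α,β,γ) |l m⟩ in the angular-momentum basis.
Split into d^3_{-1,-1}(β=0.6396) × two z-phases.
c=cos(0.639600/2)=0.949298, s=sin(0.639600/2)=0.314377; N=√[2·24·2·24]=48.000000
The bounds max(0,m−m')=0 and min(l+m,l−m')=2 give 3 terms
  k=0: (−1)^0·48.0000/(48)·0.9493^6·0.3144^0 = +0.731840
  k=1: (−1)^1·48.0000/(6)·0.9493^4·0.3144^2 = -0.642098
  k=2: (−1)^2·48.0000/(8)·0.9493^2·0.3144^4 = +0.052815
d^3_{-1,-1}(0.6396) = +0.731840 -0.642098 +0.052815 = +0.142557
Phases: e^{-i·(-1)·0.5636}=+0.845337+0.534233i, e^{-i·(-1)·2.0500}=-0.461073+0.887362i ⇒ D=-0.123144+0.071820i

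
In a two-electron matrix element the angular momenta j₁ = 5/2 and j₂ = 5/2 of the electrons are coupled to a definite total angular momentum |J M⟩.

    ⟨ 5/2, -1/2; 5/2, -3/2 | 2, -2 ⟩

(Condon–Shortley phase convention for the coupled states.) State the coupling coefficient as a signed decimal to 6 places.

−√(9/28) = -0.566947

√[5·3!2!2!/8! · 2!3!1!4!0!4!] = √(144/7)
  +(−1)^1/∏(1,2,2,0,0,2)! = -1/8  (running -1/8)
⟨..|..⟩ = √(144/7)·(-1/8) = -0.566947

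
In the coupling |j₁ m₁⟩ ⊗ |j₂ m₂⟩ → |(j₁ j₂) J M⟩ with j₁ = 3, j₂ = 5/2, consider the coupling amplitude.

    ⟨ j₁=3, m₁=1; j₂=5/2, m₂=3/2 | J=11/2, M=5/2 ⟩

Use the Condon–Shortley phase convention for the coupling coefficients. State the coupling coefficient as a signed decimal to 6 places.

+√(5/11) = +0.674200

√[12·0!6!5!/12! · 4!2!4!1!8!3!] = √(6635520/11)
  +(−1)^0/∏(0,0,2,4,4,1)! = 1/1152  (running 1/1152)
⟨..|..⟩ = √(6635520/11)·(1/1152) = +0.674200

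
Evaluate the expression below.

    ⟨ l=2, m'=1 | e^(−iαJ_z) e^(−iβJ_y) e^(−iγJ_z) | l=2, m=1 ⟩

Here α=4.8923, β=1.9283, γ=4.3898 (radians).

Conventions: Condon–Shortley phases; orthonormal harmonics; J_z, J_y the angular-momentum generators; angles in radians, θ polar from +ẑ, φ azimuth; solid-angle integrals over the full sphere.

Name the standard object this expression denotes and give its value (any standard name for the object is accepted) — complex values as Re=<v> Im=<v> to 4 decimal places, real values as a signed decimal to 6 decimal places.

Wigner D-matrix element, Re=0.5469 Im=0.0786

This is a Wigner D-matrix element — the rotation-matrix element ⟨l m'| R(α,β,γ) |l m⟩ in the angular-momentum basis.
D^2_{1,1}(4.8923,1.9283,4.3898) = e^{-i·1·4.8923}·d^2_{1,1}(1.9283)·e^{-i·1·4.3898}. Compute d first:
With c≡cos(β/2)=0.570115 and s≡sin(β/2)=0.821565, N=[6·1·6·1]^{1/2}=6.000000
k∈{0,1} keeps every argument non-negative
  k=0: (−1)^0·6.0000/(6)·0.5701^4·0.8216^0 = +0.105646
  k=1: (−1)^1·6.0000/(2)·0.5701^2·0.8216^2 = -0.658158
d^2_{1,1}(1.9283) = +0.105646 -0.658158 = -0.552513
D = (+0.178942+0.983860i)·(-0.552513)·(-0.317023+0.948418i) = +0.546898+0.078564i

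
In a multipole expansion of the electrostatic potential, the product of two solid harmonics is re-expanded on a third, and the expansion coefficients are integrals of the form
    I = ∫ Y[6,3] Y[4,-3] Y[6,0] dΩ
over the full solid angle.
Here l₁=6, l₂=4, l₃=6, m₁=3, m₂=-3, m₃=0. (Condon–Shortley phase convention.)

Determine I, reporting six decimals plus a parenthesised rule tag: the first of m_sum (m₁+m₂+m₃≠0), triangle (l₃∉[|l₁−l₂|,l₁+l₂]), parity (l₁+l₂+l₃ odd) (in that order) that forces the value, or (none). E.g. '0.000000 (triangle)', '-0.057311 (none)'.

0.109740 (none)

Checks pass: Σm=0; 16 even; l₃=6∈[2,10].
(2·6+1)(2·4+1)(2·6+1) = 1521
Δ: 4! 8! 4! / 17! → 1/15315300
sum: t=0:+1/829440 t=1:−1/25920 t=2:+1/9216 t=3:−1/25920 t=4:+1/829440 = 7/207360
3j²(6 4 6; 0 0 0) = Δ·Π!·Σ² = 28/2431  (sign +1)
sum: t=0:+1/103680 t=1:−1/207360 = 1/207360
3j²(6 4 6; 3 -3 0) = Δ·Π!·Σ² = 21/2431  (sign +1)
combine: 4πI² = 1521·28/2431·21/2431 = 5292/34969
take √, sign +1: I = 0.10973960
No selection rule forces the value: the integral is nonzero (none).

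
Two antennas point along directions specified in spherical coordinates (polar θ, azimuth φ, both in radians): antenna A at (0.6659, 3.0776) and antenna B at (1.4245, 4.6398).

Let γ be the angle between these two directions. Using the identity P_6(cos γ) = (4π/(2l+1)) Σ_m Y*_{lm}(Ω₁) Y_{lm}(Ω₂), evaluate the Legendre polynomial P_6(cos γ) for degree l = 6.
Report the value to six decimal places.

Summing Y*_{l m}(θ₁,φ₁)·Y_{l m}(θ₂,φ₂) over m ∈ [−6, 6]; prefactor 4π/(2·6+1) = 0.966644:
  [-6]  conj(Y_{6,-6})(Ω₁) = (0.024897, -0.010058) ; Y_{6,-6}(Ω₂) = (-0.410653, -0.191092) ; Δ = (-0.012146, -0.000627)
  [-5]  conj(Y_{6,-5})(Ω₁) = (-0.112393, 0.037241) ; Y_{6,-5}(Ω₂) = (-0.082080, 0.216132) ; Δ = (0.001176, -0.027349)
  [-4]  conj(Y_{6,-4})(Ω₁) = (0.291671, -0.076334) ; Y_{6,-4}(Ω₂) = (-0.250925, -0.074976) ; Δ = (-0.078911, -0.002714)
  [-3]  conj(Y_{6,-3})(Ω₁) = (-0.450710, 0.087605) ; Y_{6,-3}(Ω₂) = (-0.054951, 0.248338) ; Δ = (0.003011, -0.116742)
  [-2]  conj(Y_{6,-2})(Ω₁) = (0.306696, -0.039468) ; Y_{6,-2}(Ω₂) = (-0.199471, -0.029164) ; Δ = (-0.062328, -0.001072)
  [-1]  conj(Y_{6,-1})(Ω₁) = (0.186258, -0.011935) ; Y_{6,-1}(Ω₂) = (-0.018862, 0.259394) ; Δ = (-0.000417, 0.048539)
  [+0]  conj(Y_{6,0})(Ω₁) = (-0.375090, -0.000000) ; Y_{6,0}(Ω₂) = (-0.184906, 0.000000) ; Δ = (0.069356, 0.000000)
  [+1]  conj(Y_{6,1})(Ω₁) = (-0.186258, -0.011935) ; Y_{6,1}(Ω₂) = (0.018862, 0.259394) ; Δ = (-0.000417, -0.048539)
  [+2]  conj(Y_{6,2})(Ω₁) = (0.306696, 0.039468) ; Y_{6,2}(Ω₂) = (-0.199471, 0.029164) ; Δ = (-0.062328, 0.001072)
  [+3]  conj(Y_{6,3})(Ω₁) = (0.450710, 0.087605) ; Y_{6,3}(Ω₂) = (0.054951, 0.248338) ; Δ = (0.003011, 0.116742)
  [+4]  conj(Y_{6,4})(Ω₁) = (0.291671, 0.076334) ; Y_{6,4}(Ω₂) = (-0.250925, 0.074976) ; Δ = (-0.078911, 0.002714)
  [+5]  conj(Y_{6,5})(Ω₁) = (0.112393, 0.037241) ; Y_{6,5}(Ω₂) = (0.082080, 0.216132) ; Δ = (0.001176, 0.027349)
  [+6]  conj(Y_{6,6})(Ω₁) = (0.024897, 0.010058) ; Y_{6,6}(Ω₂) = (-0.410653, 0.191092) ; Δ = (-0.012146, 0.000627)
Σ over m = (-0.229872, -0.000000); ×(4π/13) → (-0.222204, -0.000000). Real part: -0.222204

-0.222204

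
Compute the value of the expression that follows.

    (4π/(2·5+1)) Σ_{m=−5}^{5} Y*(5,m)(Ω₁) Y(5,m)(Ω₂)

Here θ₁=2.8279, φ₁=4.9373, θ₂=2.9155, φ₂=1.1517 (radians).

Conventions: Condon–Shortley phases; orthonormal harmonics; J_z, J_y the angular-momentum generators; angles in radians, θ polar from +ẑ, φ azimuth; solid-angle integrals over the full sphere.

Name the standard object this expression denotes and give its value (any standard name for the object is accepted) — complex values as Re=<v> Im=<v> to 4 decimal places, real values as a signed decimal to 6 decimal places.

This sum is the spherical-harmonic addition theorem: it equals the Legendre polynomial P_l(cos γ) of the angle γ between the two directions.
Summing Y*_{l m}(θ₁,φ₁)·Y_{l m}(θ₂,φ₂) over m ∈ [−5, 5]; prefactor 4π/(2·5+1) = 1.142397:
  m=-5: (0.001171, -0.000560) × (0.000227, 0.000132) = (0.000000, 0.000000)  (running Σ = (0.000000, 0.000000))
  m=-4: (-0.007872, -0.009912) × (0.000381, -0.003592) = (-0.000039, 0.000025)  (running Σ = (-0.000038, 0.000025))
  m=-3: (-0.045355, 0.056695) × (-0.027981, 0.009071) = (0.000755, -0.001998)  (running Σ = (0.000717, -0.001973))
  m=-2: (0.236970, 0.114418) × (0.102653, 0.114107) = (0.011270, 0.038785)  (running Σ = (0.011986, 0.036812))
  m=-1: (0.121762, -0.532218) × (0.194176, -0.435871) = (-0.208335, -0.156416)  (running Σ = (-0.196349, -0.119604))
  m=0: (-0.360317, -0.000000) × (-0.609184, 0.000000) = (0.219499, 0.000000)  (running Σ = (0.023151, -0.119604))
  m=1: (-0.121762, -0.532218) × (-0.194176, -0.435871) = (-0.208335, 0.156416)  (running Σ = (-0.185184, 0.036812))
  m=2: (0.236970, -0.114418) × (0.102653, -0.114107) = (0.011270, -0.038785)  (running Σ = (-0.173915, -0.001973))
  m=3: (0.045355, 0.056695) × (0.027981, 0.009071) = (0.000755, 0.001998)  (running Σ = (-0.173160, 0.000025))
  m=4: (-0.007872, 0.009912) × (0.000381, 0.003592) = (-0.000039, -0.000025)  (running Σ = (-0.173198, 0.000000))
  m=5: (-0.001171, -0.000560) × (-0.000227, 0.000132) = (0.000000, -0.000000)  (running Σ = (-0.173198, -0.000000))
Total Σ_m = (-0.173198, -0.000000). Multiply by 1.142397: (-0.197861, -0.000000). P_5(cos γ) = -0.197861

Legendre polynomial (addition theorem), -0.197861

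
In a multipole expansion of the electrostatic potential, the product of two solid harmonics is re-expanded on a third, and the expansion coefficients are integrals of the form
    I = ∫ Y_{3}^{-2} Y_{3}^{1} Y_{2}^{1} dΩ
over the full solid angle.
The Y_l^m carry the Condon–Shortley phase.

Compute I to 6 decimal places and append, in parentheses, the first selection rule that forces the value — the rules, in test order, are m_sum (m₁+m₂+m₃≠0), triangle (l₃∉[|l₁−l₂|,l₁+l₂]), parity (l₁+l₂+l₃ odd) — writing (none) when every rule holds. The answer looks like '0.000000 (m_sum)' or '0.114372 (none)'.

Checks pass: Σm=0; 8 even; l₃=2∈[0,6].
(2·3+1)(2·3+1)(2·2+1) = 245
Δ: 4! 2! 2! / 9! → 1/3780
sum: t=1:−1/24 t=2:+1/4 t=3:−1/24 = 1/6
3j²(3 3 2; 0 0 0) = Δ·Π!·Σ² = 4/105  (sign +1)
sum: t=3:−1/12 t=4:+1/48 = -1/16
3j²(3 3 2; -2 1 1) = Δ·Π!·Σ² = 1/28  (sign +1)
combine: 4πI² = 245·4/105·1/28 = 1/3
take √, sign +1: I = 0.16286750
No selection rule forces the value: the integral is nonzero (none).

0.162868 (none)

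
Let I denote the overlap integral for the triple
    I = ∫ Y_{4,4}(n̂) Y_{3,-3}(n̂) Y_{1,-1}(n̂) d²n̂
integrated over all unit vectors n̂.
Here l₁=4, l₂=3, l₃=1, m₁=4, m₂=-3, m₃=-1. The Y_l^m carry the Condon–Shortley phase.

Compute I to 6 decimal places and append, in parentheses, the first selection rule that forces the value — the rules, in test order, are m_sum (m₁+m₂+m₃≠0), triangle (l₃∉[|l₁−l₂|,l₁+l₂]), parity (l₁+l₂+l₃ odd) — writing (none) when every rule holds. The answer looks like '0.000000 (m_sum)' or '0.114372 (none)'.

Rules hold: Σm=0, L=8 even, 1≤1≤7.
N = 9·7·3 = 189
Δ = 6!·2!·0!/9! = 1/252
Racah Σ t=3..3: t=3:−1/36 = -1/36
⇒ 3j(4 3 1; 0 0 0)² = 4/63, sgn +1
Racah Σ t=0..0: t=0:+1/1440 = 1/1440
⇒ 3j(4 3 1; 4 -3 -1)² = 1/9, sgn +1
4πI² = N·(3j₀)²·(3jₘ)² = 4/3
I = +1·√(1.33333/4π) = 0.32573501
No selection rule forces the value: the integral is nonzero (none).

0.325735 (none)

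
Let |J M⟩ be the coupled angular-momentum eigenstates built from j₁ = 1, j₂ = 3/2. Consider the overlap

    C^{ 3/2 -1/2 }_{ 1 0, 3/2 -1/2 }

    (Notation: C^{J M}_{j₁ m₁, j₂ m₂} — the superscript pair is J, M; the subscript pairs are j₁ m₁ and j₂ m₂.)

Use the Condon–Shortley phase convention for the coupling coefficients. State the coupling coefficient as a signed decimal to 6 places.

triangle: 1!×1!×2!/5! = 2/120
(j±m)!: 1!×1!×1!×2!×1!×2! = 4
prefactor² = (2J+1)×Δ×N² = 4/15
  k=0: +1/(0!×1!×1!×1!×0!×1!) = 1
  k=1: −1/(1!×0!×0!×0!×1!×2!) = -1/2
Σ = 1/2  ⇒  CG² = 4/15×(1/2)² = 1/15
CG = +√(1/15) = +0.258199

+√(1/15) ≈ +0.258199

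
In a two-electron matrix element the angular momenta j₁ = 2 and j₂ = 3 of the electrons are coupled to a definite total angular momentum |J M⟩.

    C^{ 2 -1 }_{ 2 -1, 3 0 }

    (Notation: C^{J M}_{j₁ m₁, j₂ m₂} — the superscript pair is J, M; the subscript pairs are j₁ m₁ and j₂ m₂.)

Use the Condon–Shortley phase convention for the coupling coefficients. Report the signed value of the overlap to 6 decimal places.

+√(2/7) = +0.534522

√[5·3!1!3!/8! · 1!3!3!3!1!3!] = √(81/14)
  +(−1)^2/∏(2,1,1,1,0,2)! = 1/4  (running 1/4)
  +(−1)^3/∏(3,0,0,0,1,3)! = -1/36  (running 2/9)
⟨..|..⟩ = √(81/14)·(2/9) = +0.534522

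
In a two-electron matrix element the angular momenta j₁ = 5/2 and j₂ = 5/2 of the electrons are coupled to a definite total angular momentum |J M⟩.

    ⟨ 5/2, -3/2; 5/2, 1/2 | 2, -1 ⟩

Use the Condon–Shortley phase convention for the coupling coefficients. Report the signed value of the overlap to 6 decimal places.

+0.377964

√[5·3!2!2!/8! · 1!4!3!2!1!3!] = √(36/7)
  +(−1)^2/∏(2,1,2,1,0,1)! = 1/4  (running 1/4)
  +(−1)^3/∏(3,0,1,0,1,2)! = -1/12  (running 1/6)
⟨..|..⟩ = √(36/7)·(1/6) = +0.377964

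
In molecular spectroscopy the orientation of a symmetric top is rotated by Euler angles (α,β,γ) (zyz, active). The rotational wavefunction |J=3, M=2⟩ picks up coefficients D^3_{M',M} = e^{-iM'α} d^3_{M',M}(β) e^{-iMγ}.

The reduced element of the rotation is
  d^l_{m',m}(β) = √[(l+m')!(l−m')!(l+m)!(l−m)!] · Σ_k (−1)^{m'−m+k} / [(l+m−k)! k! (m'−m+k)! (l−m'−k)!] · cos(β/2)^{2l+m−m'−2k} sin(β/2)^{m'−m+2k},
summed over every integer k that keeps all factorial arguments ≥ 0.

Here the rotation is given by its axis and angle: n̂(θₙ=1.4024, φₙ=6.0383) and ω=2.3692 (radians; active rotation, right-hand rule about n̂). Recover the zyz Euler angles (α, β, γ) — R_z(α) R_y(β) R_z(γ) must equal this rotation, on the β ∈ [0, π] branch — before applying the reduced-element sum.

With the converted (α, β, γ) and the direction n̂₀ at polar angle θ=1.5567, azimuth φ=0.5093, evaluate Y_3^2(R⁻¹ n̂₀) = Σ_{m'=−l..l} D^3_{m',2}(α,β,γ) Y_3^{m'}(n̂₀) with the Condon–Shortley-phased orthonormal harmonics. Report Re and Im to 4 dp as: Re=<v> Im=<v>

Axis–angle → zyz. n̂ = (sinθₙcosφₙ, sinθₙsinφₙ, cosθₙ) = (+0.956442, -0.239016, +0.167602), ω = 2.3692.
R = I cosω + sinω [n̂]ₓ + (1−cosω) n̂n̂ᵀ gives
  R = [+0.853744, -0.509302, +0.108319; -0.275380, -0.618197, -0.736206; +0.441913, +0.598702, -0.668033]
β = atan2(√(R₁₃²+R₂₃²), R₃₃) = 2.302359; α = atan2(R₂₃, R₁₃) mod 2π = 4.858472; γ = atan2(R₃₂, −R₃₁) mod 2π = 2.206650
Need the full column D^3_{m',2} for m'=−3..3 at α=4.8585, β=2.3024, γ=2.2066.
cos(β/2)=0.407411, sin(β/2)=0.913245
d^3_{-3,2}: single k=5 term ⇒ +0.633935;  D = -0.469277-0.426207i
d^3_{-2,2}: k∈[4..5] ⇒ +0.577277 -0.580128 = -0.002852;  D = -0.001590+0.002368i
d^3_{-1,2}: k∈[3..4] ⇒ +0.325753 -0.818406 = -0.492653;  D = -0.444637-0.212143i
d^3_{0,2}: k∈[2..3] ⇒ +0.125853 -0.632375 = -0.506522;  D = +0.149247-0.484035i
d^3_{1,2}: k∈[1..2] ⇒ +0.032415 -0.325753 = -0.293338;  D = +0.289911+0.044708i
d^3_{2,2}: k∈[0..1] ⇒ +0.004573 -0.114888 = -0.110315;  D = -0.000764+0.110312i
d^3_{3,2}: single k=0 term ⇒ -0.025109;  D = -0.024866+0.003483i
Y_3^{m'}(θ=1.5567,φ=0.5093) and Σ D·Y over m':
  (-0.4693-0.4262i)·(+0.0179-0.4167i)  (-0.0016+0.0024i)·(+0.0076-0.0123i)  (-0.4446-0.2121i)·(-0.2819+0.1574i)  (+0.1492-0.4840i)·(-0.0158+0.0000i)  (+0.2899+0.0447i)·(+0.2819+0.1574i)  (-0.0008+0.1103i)·(+0.0076+0.0123i)  (-0.0249+0.0035i)·(-0.0179-0.4167i)
Y_3^2(R⁻¹ n̂) = +0.045590+0.254770i

Re=0.0456 Im=0.2548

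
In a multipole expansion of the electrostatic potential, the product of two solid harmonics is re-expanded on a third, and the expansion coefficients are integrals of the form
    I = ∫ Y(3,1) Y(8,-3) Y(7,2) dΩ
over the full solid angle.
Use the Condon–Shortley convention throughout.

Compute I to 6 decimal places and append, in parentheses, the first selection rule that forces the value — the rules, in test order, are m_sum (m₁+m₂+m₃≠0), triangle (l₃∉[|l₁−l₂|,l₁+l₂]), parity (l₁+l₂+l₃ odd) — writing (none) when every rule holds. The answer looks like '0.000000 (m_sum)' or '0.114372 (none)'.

Rules hold: Σm=0, L=18 even, 5≤7≤11.
N = 7·17·15 = 1785
Δ = 4!·2!·12!/19! = 1/5290740
Racah Σ t=1..3: t=1:−1/7257600 t=2:+1/2073600 t=3:−1/7257600 = 1/4838400
⇒ 3j(3 8 7; 0 0 0)² = 252/20995, sgn -1
Racah Σ t=0..2: t=0:+1/29030400 t=1:−1/5806080 t=2:+1/17418240 = -1/12441600
⇒ 3j(3 8 7; 1 -3 2)² = 154/12597, sgn +1
4πI² = N·(3j₀)²·(3jₘ)² = 271656/1037153
I = -1·√(0.261925/4π) = -0.14437211
No selection rule forces the value: the integral is nonzero (none).

-0.144372 (none)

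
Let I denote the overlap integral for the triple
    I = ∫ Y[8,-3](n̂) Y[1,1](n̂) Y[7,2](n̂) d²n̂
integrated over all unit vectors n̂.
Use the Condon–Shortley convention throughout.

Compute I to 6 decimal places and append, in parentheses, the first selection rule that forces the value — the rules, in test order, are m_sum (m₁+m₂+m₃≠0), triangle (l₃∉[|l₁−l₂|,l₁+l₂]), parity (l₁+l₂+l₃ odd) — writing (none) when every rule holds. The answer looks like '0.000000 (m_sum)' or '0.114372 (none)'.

Checks pass: Σm=0; 16 even; l₃=7∈[7,9].
(2·8+1)(2·1+1)(2·7+1) = 765
Δ: 2! 14! 0! / 17! → 1/2040
sum: t=1:−1/25401600 = -1/25401600
3j²(8 1 7; 0 0 0) = Δ·Π!·Σ² = 8/255  (sign +1)
sum: t=2:+1/87091200 = 1/87091200
3j²(8 1 7; -3 1 2) = Δ·Π!·Σ² = 11/408  (sign -1)
combine: 4πI² = 765·8/255·11/408 = 11/17
take √, sign -1: I = -0.22691696
No selection rule forces the value: the integral is nonzero (none).

-0.226917 (none)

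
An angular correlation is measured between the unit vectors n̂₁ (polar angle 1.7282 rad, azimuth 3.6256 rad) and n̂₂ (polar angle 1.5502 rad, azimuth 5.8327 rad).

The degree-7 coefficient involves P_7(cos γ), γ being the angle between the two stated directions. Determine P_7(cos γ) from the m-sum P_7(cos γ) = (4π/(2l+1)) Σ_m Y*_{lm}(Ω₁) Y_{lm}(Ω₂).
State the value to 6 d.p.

Expand P_7 via completeness: Σ_{m} conj(Y_{7,m}) at Ω₁ times Y_{7,m} at Ω₂ —
  m=-7: Y*=+0.444490+0.111822i  Y=-0.499263-0.005894i  product -0.221258-0.058448i
  m=-6: Y*=+0.264547-0.064052i  Y=-0.034840+0.016346i  product -0.008170+0.006556i
  m=-5: Y*=-0.176178+0.155005i  Y=+0.229669-0.283066i  product +0.003414+0.085470i
  m=-4: Y*=-0.104790+0.274040i  Y=+0.010359-0.044017i  product +0.010977+0.007451i
  m=-3: Y*=-0.018497-0.154997i  Y=+0.071498+0.320723i  product +0.048389-0.017014i
  m=-2: Y*=-0.167954-0.244038i  Y=+0.029902+0.037756i  product +0.004192-0.013639i
  m=-1: Y*=+0.110297+0.057985i  Y=-0.284161-0.137436i  product -0.023373-0.031636i
  m=+0: Y*=+0.296196-0.000000i  Y=-0.049033+0.000000i  product -0.014523+0.000000i
  m=+1: Y*=-0.110297+0.057985i  Y=+0.284161-0.137436i  product -0.023373+0.031636i
  m=+2: Y*=-0.167954+0.244038i  Y=+0.029902-0.037756i  product +0.004192+0.013639i
  m=+3: Y*=+0.018497-0.154997i  Y=-0.071498+0.320723i  product +0.048389+0.017014i
  m=+4: Y*=-0.104790-0.274040i  Y=+0.010359+0.044017i  product +0.010977-0.007451i
  m=+5: Y*=+0.176178+0.155005i  Y=-0.229669-0.283066i  product +0.003414-0.085470i
  m=+6: Y*=+0.264547+0.064052i  Y=-0.034840-0.016346i  product -0.008170-0.006556i
  m=+7: Y*=-0.444490+0.111822i  Y=+0.499263-0.005894i  product -0.221258+0.058448i
Σ over m = -0.386182+0.000000i; ×(4π/15) → -0.323527+0.000000i. Real part: -0.323527

-0.323527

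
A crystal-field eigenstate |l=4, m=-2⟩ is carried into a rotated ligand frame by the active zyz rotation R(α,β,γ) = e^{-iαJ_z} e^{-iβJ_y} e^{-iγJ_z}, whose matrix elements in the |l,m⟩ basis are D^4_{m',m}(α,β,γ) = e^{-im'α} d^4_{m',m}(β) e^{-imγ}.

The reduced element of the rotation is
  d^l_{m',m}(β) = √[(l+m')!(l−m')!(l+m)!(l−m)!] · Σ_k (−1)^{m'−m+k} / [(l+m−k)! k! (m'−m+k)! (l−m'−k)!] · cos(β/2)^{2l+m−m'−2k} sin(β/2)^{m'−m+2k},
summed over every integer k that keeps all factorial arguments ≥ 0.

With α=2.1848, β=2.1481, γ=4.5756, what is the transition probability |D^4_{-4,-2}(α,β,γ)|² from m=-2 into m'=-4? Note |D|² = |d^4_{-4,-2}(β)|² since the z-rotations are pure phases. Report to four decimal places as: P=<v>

D^4_{-4,-2}(2.1848,2.1481,4.5756) = e^{-i·-4·2.1848}·d^4_{-4,-2}(2.1481)·e^{-i·-2·4.5756}. Compute d first:
Half-angle: c=0.476568, s=0.879138. N=√(1·40320·2·720)=7619.763776
Admissible k: 2..2 (factorial args all ≥0)
  k=2: (−1)^0·7619.7638/(1440)·0.4766^6·0.8791^2 = +0.047912
d^4_{-4,-2}(2.1481) = +0.047912
|D^4_{-4,-2}|² = |d^4_{-4,-2}(β)|² = (+0.047912)² = 0.002296 (the z-rotation phases have unit modulus)

P=0.0023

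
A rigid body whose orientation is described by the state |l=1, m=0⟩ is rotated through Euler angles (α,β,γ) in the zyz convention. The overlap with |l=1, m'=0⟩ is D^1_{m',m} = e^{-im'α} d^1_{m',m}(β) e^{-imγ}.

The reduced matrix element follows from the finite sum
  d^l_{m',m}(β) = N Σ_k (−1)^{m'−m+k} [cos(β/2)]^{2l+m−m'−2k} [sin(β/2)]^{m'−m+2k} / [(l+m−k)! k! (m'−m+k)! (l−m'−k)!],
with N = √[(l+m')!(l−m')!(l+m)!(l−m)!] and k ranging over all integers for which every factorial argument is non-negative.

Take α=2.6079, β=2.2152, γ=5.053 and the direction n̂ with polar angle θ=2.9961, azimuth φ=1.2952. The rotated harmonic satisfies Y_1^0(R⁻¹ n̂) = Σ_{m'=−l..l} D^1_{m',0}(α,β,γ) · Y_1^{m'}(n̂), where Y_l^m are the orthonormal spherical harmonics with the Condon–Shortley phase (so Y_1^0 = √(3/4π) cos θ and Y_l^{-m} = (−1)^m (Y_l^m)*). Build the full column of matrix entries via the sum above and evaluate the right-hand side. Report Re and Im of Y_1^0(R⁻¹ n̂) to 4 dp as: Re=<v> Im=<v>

Re=0.3049 Im=0.0000

Need the full column D^1_{m',0} for m'=−1..1 at α=2.6079, β=2.2152, γ=5.0530.
cos(β/2)=0.446810, sin(β/2)=0.894629
d^1_{-1,0}: single k=1 term ⇒ +0.565302;  D = -0.486688+0.287578i
d^1_{0,0}: k∈[0..1] ⇒ +0.199639 -0.800361 = -0.600722;  D = -0.600722+0.000000i
d^1_{1,0}: single k=0 term ⇒ -0.565302;  D = +0.486688+0.287578i
Y_1^{m'}(θ=2.9961,φ=1.2952) and Σ D·Y over m':
  (-0.4867+0.2876i)·(+0.0136-0.0482i)  (-0.6007+0.0000i)·(-0.4834+0.0000i)  (+0.4867+0.2876i)·(-0.0136-0.0482i)
Y_1^0(R⁻¹ n̂) = +0.304868+0.000000i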